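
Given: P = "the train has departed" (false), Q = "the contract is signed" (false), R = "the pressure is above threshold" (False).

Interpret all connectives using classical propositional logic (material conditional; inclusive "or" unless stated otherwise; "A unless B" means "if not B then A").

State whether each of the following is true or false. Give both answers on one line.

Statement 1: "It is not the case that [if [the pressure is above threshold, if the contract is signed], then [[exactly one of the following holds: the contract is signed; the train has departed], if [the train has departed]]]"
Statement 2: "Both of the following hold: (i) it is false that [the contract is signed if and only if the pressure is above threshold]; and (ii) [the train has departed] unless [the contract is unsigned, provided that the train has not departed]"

Statement 1 F / Statement 2 F

Statement 1: Parsed as ~((Q -> R) -> (P -> (Q xor P)))

Q -> R = F -> F = T
Q xor P = F xor F = F
P -> (Q xor P) = F -> F = T
(Q -> R) -> (P -> (Q xor P)) = T -> T = T
~((Q -> R) -> (P -> (Q xor P))) = ~T = F
So Statement 1 is false.

Statement 2: Parsed as ~(Q <-> R) & (P | (~P -> ~Q))

Q <-> R = F <-> F = T
~(Q <-> R) = ~T = F
~P = ~F = T
~Q = ~F = T
~P -> ~Q = T -> T = T
P | (~P -> ~Q) = F | T = T
~(Q <-> R) & (P | (~P -> ~Q)) = F & T = F
Hence Statement 2 is false.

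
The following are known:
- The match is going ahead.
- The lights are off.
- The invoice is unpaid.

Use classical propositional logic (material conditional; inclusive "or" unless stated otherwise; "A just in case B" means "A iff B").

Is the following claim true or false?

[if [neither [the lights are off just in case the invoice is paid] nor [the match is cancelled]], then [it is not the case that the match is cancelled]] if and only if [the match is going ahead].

Let Q = "the lights are on" (F), R = "the invoice is paid" (F), P = "the match is cancelled" (F).
In symbols: (((~Q <-> R) nor P) -> ~P) <-> ~P

~Q = ~F = T
~Q <-> R = T <-> F = F
(~Q <-> R) nor P = F nor F = T
~P = ~F = T
((~Q <-> R) nor P) -> ~P = T -> T = T
~P = ~F = T
(((~Q <-> R) nor P) -> ~P) <-> ~P = T <-> T = T

The statement is true.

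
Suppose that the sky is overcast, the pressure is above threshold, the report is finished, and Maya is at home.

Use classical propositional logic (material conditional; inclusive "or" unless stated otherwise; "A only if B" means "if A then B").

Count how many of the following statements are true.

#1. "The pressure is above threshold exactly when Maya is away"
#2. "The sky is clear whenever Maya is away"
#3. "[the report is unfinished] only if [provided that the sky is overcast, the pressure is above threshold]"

2

Let Q = "the pressure is above threshold" (True), S = "Maya is at home" (True), P = "the sky is overcast" (True), R = "the report is finished" (True).

#1: Formalization: Q iff not S

not S = not True = False
Q iff not S = True iff False = False
Thus #1 is false.

#2: Formalization: not S -> not P

not S = not True = False
not P = not True = False
not S -> not P = False -> False = True
Thus #2 is true.

#3: Formalization: not R -> (P -> Q)

not R = not True = False
P -> Q = True -> True = True
not R -> (P -> Q) = False -> True = True
Thus #3 is true.

True statements: 2 (#2, #3).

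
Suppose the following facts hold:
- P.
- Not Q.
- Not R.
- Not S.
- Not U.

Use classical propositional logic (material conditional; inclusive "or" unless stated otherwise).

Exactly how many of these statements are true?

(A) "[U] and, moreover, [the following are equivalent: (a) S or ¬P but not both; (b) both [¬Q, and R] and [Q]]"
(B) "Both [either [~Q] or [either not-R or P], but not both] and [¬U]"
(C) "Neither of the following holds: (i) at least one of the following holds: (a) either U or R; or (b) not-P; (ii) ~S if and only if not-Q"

(A): In symbols: U ∧ ((S ⊕ ¬P) ↔ ((¬Q ∧ R) ∧ Q))

¬P = ¬T = F
S ⊕ ¬P = F ⊕ F = F
¬Q = ¬F = T
¬Q ∧ R = T ∧ F = F
(¬Q ∧ R) ∧ Q = F ∧ F = F
(S ⊕ ¬P) ↔ ((¬Q ∧ R) ∧ Q) = F ↔ F = T
U ∧ ((S ⊕ ¬P) ↔ ((¬Q ∧ R) ∧ Q)) = F ∧ T = F
So (A) is false.

(B): Formalization: (¬Q ⊕ (¬R ∨ P)) ∧ ¬U

¬Q = ¬F = T
¬R = ¬F = T
¬R ∨ P = T ∨ T = T
¬Q ⊕ (¬R ∨ P) = T ⊕ T = F
¬U = ¬F = T
(¬Q ⊕ (¬R ∨ P)) ∧ ¬U = F ∧ T = F
So (B) is false.

(C): Parsed as ((U ∨ R) ∨ ¬P) ↓ (¬S ↔ ¬Q)

U ∨ R = F ∨ F = F
¬P = ¬T = F
(U ∨ R) ∨ ¬P = F ∨ F = F
¬S = ¬F = T
¬Q = ¬F = T
¬S ↔ ¬Q = T ↔ T = T
((U ∨ R) ∨ ¬P) ↓ (¬S ↔ ¬Q) = F ↓ T = F
So (C) is false.

0 of the 3 statements are true (none).

0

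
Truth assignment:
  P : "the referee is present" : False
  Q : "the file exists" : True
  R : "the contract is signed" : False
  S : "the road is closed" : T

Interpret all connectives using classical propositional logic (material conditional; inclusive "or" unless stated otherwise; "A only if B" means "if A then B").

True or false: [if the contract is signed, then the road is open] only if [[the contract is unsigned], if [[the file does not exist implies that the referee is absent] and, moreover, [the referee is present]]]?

Values: R=F, S=T, Q=T, P=F.
This is (R -> ~S) -> (((~Q -> ~P) & P) -> ~R).

~S = ~T = F
R -> ~S = F -> F = T
~Q = ~T = F
~P = ~F = T
~Q -> ~P = F -> T = T
(~Q -> ~P) & P = T & F = F
~R = ~F = T
((~Q -> ~P) & P) -> ~R = F -> T = T
(R -> ~S) -> (((~Q -> ~P) & P) -> ~R) = T -> T = T

True.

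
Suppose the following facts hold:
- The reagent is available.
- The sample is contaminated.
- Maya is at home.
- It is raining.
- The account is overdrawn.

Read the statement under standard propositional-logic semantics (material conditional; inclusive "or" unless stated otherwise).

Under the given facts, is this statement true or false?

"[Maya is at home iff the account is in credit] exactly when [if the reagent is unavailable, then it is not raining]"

Let U = "Maya is at home" (T), H = "the account is overdrawn" (T), K = "the reagent is available" (T), S = "it is raining" (T).
Formalization: (U <-> ~H) <-> (~K -> ~S)

~H = ~T = F
U <-> ~H = T <-> F = F
~K = ~T = F
~S = ~T = F
~K -> ~S = F -> F = T
(U <-> ~H) <-> (~K -> ~S) = F <-> T = F

False.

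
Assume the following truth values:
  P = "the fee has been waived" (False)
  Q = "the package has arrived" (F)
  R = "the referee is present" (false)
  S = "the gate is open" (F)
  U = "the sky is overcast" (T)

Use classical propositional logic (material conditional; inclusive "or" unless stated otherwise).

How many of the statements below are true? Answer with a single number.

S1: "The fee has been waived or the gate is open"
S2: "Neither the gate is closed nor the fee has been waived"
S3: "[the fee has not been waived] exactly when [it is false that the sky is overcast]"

0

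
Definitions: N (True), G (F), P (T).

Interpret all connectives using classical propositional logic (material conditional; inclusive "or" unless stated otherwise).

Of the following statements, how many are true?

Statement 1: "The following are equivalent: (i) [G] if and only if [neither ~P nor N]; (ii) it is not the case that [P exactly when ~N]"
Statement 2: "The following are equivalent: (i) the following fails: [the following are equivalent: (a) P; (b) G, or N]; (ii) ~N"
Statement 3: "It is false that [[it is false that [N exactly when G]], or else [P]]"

Statement 1: Formalization: (G ↔ (¬P ↓ N)) ↔ ¬(P ↔ ¬N)

¬P = ¬T = F
¬P ↓ N = F ↓ T = F
G ↔ (¬P ↓ N) = F ↔ F = T
¬N = ¬T = F
P ↔ ¬N = T ↔ F = F
¬(P ↔ ¬N) = ¬F = T
(G ↔ (¬P ↓ N)) ↔ ¬(P ↔ ¬N) = T ↔ T = T
Thus Statement 1 is true.

Statement 2: Formalization: ¬(P ↔ (G ∨ N)) ↔ ¬N

G ∨ N = F ∨ T = T
P ↔ (G ∨ N) = T ↔ T = T
¬(P ↔ (G ∨ N)) = ¬T = F
¬N = ¬T = F
¬(P ↔ (G ∨ N)) ↔ ¬N = F ↔ F = T
So Statement 2 is true.

Statement 3: Parsed as ¬(¬(N ↔ G) ∨ P)

N ↔ G = T ↔ F = F
¬(N ↔ G) = ¬F = T
¬(N ↔ G) ∨ P = T ∨ T = T
¬(¬(N ↔ G) ∨ P) = ¬T = F
So Statement 3 is false.

Count: 2.

2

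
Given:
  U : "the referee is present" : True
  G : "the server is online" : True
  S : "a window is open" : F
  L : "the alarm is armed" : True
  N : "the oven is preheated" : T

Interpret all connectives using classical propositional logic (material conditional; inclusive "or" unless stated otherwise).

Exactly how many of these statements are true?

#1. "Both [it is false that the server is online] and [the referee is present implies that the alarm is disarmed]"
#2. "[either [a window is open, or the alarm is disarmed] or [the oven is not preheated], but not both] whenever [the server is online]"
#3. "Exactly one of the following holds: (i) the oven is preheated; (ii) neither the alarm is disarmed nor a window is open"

0

#1: Formalization: not G and (U -> not L)

not G = not True = False
not L = not True = False
U -> not L = True -> False = False
not G and (U -> not L) = False and False = False
Thus #1 is false.

#2: Parsed as G -> ((S or not L) xor not N)

not L = not True = False
S or not L = False or False = False
not N = not True = False
(S or not L) xor not N = False xor False = False
G -> ((S or not L) xor not N) = True -> False = False
So #2 is false.

#3: This is N xor (not L nor S).

not L = not True = False
not L nor S = False nor False = True
N xor (not L nor S) = True xor True = False
So #3 is false.

Count: 0.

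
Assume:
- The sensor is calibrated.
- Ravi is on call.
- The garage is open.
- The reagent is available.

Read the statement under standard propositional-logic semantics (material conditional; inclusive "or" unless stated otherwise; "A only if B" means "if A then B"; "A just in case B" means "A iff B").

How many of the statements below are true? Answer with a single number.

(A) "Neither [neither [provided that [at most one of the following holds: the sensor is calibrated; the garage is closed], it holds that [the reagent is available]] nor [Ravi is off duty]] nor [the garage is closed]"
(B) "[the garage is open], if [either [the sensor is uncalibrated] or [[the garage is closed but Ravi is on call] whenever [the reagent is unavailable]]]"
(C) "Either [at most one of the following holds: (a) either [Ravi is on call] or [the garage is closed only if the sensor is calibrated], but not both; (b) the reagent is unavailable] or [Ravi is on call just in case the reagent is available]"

Let R = "the sensor is calibrated" (T), U = "the garage is closed" (F), N = "the reagent is available" (T), S = "Ravi is on call" (T).

(A): This is (((R ↑ U) → N) ↓ ¬S) ↓ U.

R ↑ U = T ↑ F = T
(R ↑ U) → N = T → T = T
¬S = ¬T = F
((R ↑ U) → N) ↓ ¬S = T ↓ F = F
(((R ↑ U) → N) ↓ ¬S) ↓ U = F ↓ F = T
So (A) is true.

(B): Parsed as (¬R ∨ (¬N → (U ∧ S))) → ¬U

¬R = ¬T = F
¬N = ¬T = F
U ∧ S = F ∧ T = F
¬N → (U ∧ S) = F → F = T
¬R ∨ (¬N → (U ∧ S)) = F ∨ T = T
¬U = ¬F = T
(¬R ∨ (¬N → (U ∧ S))) → ¬U = T → T = T
Hence (B) is true.

(C): This is ((S ⊕ (U → R)) ↑ ¬N) ∨ (S ↔ N).

U → R = F → T = T
S ⊕ (U → R) = T ⊕ T = F
¬N = ¬T = F
(S ⊕ (U → R)) ↑ ¬N = F ↑ F = T
S ↔ N = T ↔ T = T
((S ⊕ (U → R)) ↑ ¬N) ∨ (S ↔ N) = T ∨ T = T
So (C) is true.

True statements: 3 ((A), (B), (C)).

3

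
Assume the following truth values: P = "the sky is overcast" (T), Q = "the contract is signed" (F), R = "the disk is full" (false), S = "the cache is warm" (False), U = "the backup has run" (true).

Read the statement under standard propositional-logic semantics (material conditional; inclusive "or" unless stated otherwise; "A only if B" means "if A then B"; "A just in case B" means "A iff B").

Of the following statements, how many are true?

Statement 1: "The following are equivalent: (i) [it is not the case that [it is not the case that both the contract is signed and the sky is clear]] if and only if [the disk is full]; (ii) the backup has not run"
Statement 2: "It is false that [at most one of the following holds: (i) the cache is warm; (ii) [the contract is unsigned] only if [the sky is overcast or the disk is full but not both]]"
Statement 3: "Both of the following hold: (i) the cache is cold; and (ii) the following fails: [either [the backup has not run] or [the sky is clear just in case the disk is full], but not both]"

0

Statement 1: Formalization: (~(Q nand ~P) <-> R) <-> ~U

~P = ~T = F
Q nand ~P = F nand F = T
~(Q nand ~P) = ~T = F
~(Q nand ~P) <-> R = F <-> F = T
~U = ~T = F
(~(Q nand ~P) <-> R) <-> ~U = T <-> F = F
So Statement 1 is false.

Statement 2: Parsed as ~(S nand (~Q -> (P xor R)))

~Q = ~F = T
P xor R = T xor F = T
~Q -> (P xor R) = T -> T = T
S nand (~Q -> (P xor R)) = F nand T = T
~(S nand (~Q -> (P xor R))) = ~T = F
Thus Statement 2 is false.

Statement 3: Parsed as ~S & ~(~U xor (~P <-> R))

~S = ~F = T
~U = ~T = F
~P = ~T = F
~P <-> R = F <-> F = T
~U xor (~P <-> R) = F xor T = T
~(~U xor (~P <-> R)) = ~T = F
~S & ~(~U xor (~P <-> R)) = T & F = F
Hence Statement 3 is false.

Count: 0.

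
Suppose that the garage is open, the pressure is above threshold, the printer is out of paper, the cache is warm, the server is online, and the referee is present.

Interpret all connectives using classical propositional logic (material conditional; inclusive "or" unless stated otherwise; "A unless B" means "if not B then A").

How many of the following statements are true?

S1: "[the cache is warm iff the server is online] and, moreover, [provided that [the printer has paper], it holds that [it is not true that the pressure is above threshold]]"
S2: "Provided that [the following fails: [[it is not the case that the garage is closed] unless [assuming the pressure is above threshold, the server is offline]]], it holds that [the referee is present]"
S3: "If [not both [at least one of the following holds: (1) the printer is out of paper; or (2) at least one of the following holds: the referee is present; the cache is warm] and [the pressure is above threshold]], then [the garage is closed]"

Let S = "the cache is warm" (T), U = "the server is online" (T), R = "the printer has paper" (F), Q = "the pressure is above threshold" (T), P = "the garage is closed" (F), V = "the referee is present" (T).

S1: Parsed as (S <-> U) & (R -> ~Q)

S <-> U = T <-> T = T
~Q = ~T = F
R -> ~Q = F -> F = T
(S <-> U) & (R -> ~Q) = T & T = T
Hence S1 is true.

S2: This is ~(~P | (Q -> ~U)) -> V.

~P = ~F = T
~U = ~T = F
Q -> ~U = T -> F = F
~P | (Q -> ~U) = T | F = T
~(~P | (Q -> ~U)) = ~T = F
~(~P | (Q -> ~U)) -> V = F -> T = T
So S2 is true.

S3: This is ((~R | (V | S)) nand Q) -> P.

~R = ~F = T
V | S = T | T = T
~R | (V | S) = T | T = T
(~R | (V | S)) nand Q = T nand T = F
((~R | (V | S)) nand Q) -> P = F -> F = T
So S3 is true.

Count: 3.

3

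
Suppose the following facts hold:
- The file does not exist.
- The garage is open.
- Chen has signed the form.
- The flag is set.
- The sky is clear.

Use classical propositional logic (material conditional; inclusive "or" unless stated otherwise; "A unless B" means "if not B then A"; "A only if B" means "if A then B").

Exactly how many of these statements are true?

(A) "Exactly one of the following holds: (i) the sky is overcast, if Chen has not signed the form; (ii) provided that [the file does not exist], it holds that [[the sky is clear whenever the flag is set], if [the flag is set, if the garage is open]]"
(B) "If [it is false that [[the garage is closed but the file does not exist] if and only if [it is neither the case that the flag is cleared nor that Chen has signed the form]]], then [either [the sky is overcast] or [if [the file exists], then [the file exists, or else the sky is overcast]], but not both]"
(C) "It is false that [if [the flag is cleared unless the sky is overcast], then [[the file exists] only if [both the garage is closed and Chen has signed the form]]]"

Let R = "Chen has signed the form" (T), U = "the sky is overcast" (F), P = "the file exists" (F), Q = "the garage is closed" (F), S = "the flag is set" (T).

(A): Formalization: (¬R → U) ⊕ (¬P → ((¬Q → S) → (S → ¬U)))

¬R = ¬T = F
¬R → U = F → F = T
¬P = ¬F = T
¬Q = ¬F = T
¬Q → S = T → T = T
¬U = ¬F = T
S → ¬U = T → T = T
(¬Q → S) → (S → ¬U) = T → T = T
¬P → ((¬Q → S) → (S → ¬U)) = T → T = T
(¬R → U) ⊕ (¬P → ((¬Q → S) → (S → ¬U))) = T ⊕ T = F
Hence (A) is false.

(B): This is ¬((Q ∧ ¬P) ↔ (¬S ↓ R)) → (U ⊕ (P → (P ∨ U))).

¬P = ¬F = T
Q ∧ ¬P = F ∧ T = F
¬S = ¬T = F
¬S ↓ R = F ↓ T = F
(Q ∧ ¬P) ↔ (¬S ↓ R) = F ↔ F = T
¬((Q ∧ ¬P) ↔ (¬S ↓ R)) = ¬T = F
P ∨ U = F ∨ F = F
P → (P ∨ U) = F → F = T
U ⊕ (P → (P ∨ U)) = F ⊕ T = T
¬((Q ∧ ¬P) ↔ (¬S ↓ R)) → (U ⊕ (P → (P ∨ U))) = F → T = T
Hence (B) is true.

(C): In symbols: ¬((¬S ∨ U) → (P → (Q ∧ R)))

¬S = ¬T = F
¬S ∨ U = F ∨ F = F
Q ∧ R = F ∧ T = F
P → (Q ∧ R) = F → F = T
(¬S ∨ U) → (P → (Q ∧ R)) = F → T = T
¬((¬S ∨ U) → (P → (Q ∧ R))) = ¬T = F
Thus (C) is false.

Count: 1.

1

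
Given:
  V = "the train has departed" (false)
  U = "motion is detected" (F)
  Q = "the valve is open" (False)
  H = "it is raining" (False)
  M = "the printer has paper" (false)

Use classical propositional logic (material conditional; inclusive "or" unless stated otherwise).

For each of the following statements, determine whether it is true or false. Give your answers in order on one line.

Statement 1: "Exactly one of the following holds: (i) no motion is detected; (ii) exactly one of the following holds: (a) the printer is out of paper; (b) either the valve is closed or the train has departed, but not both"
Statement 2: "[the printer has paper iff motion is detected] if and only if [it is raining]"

Statement 1: In symbols: ~U xor (~M xor (~Q xor V))

~U = ~F = T
~M = ~F = T
~Q = ~F = T
~Q xor V = T xor F = T
~M xor (~Q xor V) = T xor T = F
~U xor (~M xor (~Q xor V)) = T xor F = T
Hence Statement 1 is true.

Statement 2: In symbols: (M <-> U) <-> H

M <-> U = F <-> F = T
(M <-> U) <-> H = T <-> F = F
Hence Statement 2 is false.

Statement 1 true; Statement 2 false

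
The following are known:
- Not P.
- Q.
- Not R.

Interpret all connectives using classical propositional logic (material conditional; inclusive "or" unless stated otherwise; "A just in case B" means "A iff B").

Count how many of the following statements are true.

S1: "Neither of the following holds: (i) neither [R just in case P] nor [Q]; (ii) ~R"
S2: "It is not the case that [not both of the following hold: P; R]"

S1: Formalization: ((R ↔ P) ↓ Q) ↓ ¬R

R ↔ P = F ↔ F = T
(R ↔ P) ↓ Q = T ↓ T = F
¬R = ¬F = T
((R ↔ P) ↓ Q) ↓ ¬R = F ↓ T = F
Thus S1 is false.

S2: Parsed as ¬(P ↑ R)

P ↑ R = F ↑ F = T
¬(P ↑ R) = ¬T = F
Thus S2 is false.

Count: 0.

0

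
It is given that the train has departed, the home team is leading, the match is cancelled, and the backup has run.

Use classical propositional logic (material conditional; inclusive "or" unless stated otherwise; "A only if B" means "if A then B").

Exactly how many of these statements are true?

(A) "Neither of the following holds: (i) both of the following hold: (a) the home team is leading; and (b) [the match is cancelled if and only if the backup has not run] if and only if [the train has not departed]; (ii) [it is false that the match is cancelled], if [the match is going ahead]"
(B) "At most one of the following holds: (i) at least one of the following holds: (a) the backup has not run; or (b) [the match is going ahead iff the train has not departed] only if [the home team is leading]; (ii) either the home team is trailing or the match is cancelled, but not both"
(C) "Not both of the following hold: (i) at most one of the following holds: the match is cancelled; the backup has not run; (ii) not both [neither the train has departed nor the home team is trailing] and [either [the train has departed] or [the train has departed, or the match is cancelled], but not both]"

Let Q = "the home team is leading" (T), R = "the match is cancelled" (T), S = "the backup has run" (T), P = "the train has departed" (T).

(A): In symbols: (Q & ((R <-> ~S) <-> ~P)) nor (~R -> ~R)

~S = ~T = F
R <-> ~S = T <-> F = F
~P = ~T = F
(R <-> ~S) <-> ~P = F <-> F = T
Q & ((R <-> ~S) <-> ~P) = T & T = T
~R = ~T = F
~R = ~T = F
~R -> ~R = F -> F = T
(Q & ((R <-> ~S) <-> ~P)) nor (~R -> ~R) = T nor T = F
Thus (A) is false.

(B): Formalization: (~S | ((~R <-> ~P) -> Q)) nand (~Q xor R)

~S = ~T = F
~R = ~T = F
~P = ~T = F
~R <-> ~P = F <-> F = T
(~R <-> ~P) -> Q = T -> T = T
~S | ((~R <-> ~P) -> Q) = F | T = T
~Q = ~T = F
~Q xor R = F xor T = T
(~S | ((~R <-> ~P) -> Q)) nand (~Q xor R) = T nand T = F
Thus (B) is false.

(C): This is (R nand ~S) nand ((P nor ~Q) nand (P xor (P | R))).

~S = ~T = F
R nand ~S = T nand F = T
~Q = ~T = F
P nor ~Q = T nor F = F
P | R = T | T = T
P xor (P | R) = T xor T = F
(P nor ~Q) nand (P xor (P | R)) = F nand F = T
(R nand ~S) nand ((P nor ~Q) nand (P xor (P | R))) = T nand T = F
Thus (C) is false.

0 of the 3 statements are true (none).

0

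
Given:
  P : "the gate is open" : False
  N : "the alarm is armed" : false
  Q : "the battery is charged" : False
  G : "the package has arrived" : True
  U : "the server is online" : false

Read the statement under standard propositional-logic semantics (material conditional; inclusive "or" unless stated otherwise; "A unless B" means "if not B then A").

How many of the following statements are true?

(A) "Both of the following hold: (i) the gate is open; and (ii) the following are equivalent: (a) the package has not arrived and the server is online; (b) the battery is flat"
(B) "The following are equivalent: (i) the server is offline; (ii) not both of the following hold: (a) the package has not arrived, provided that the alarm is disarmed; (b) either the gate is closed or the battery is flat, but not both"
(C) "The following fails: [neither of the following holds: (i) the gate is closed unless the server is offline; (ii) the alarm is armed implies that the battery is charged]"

2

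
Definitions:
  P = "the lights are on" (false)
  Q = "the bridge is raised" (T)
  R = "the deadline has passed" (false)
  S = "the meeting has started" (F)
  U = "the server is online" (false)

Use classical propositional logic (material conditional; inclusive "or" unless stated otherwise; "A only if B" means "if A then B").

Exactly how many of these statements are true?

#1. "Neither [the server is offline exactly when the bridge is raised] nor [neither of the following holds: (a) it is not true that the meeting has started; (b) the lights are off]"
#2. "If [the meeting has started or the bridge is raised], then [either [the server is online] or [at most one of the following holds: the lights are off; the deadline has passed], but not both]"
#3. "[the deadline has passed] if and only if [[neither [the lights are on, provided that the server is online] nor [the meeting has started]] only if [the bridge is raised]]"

1

#1: Formalization: (~U <-> Q) nor (~S nor ~P)

~U = ~F = T
~U <-> Q = T <-> T = T
~S = ~F = T
~P = ~F = T
~S nor ~P = T nor T = F
(~U <-> Q) nor (~S nor ~P) = T nor F = F
Thus #1 is false.

#2: In symbols: (S | Q) -> (U xor (~P nand R))

S | Q = F | T = T
~P = ~F = T
~P nand R = T nand F = T
U xor (~P nand R) = F xor T = T
(S | Q) -> (U xor (~P nand R)) = T -> T = T
Thus #2 is true.

#3: Formalization: R <-> (((U -> P) nor S) -> Q)

U -> P = F -> F = T
(U -> P) nor S = T nor F = F
((U -> P) nor S) -> Q = F -> T = T
R <-> (((U -> P) nor S) -> Q) = F <-> T = F
Hence #3 is false.

Count: 1.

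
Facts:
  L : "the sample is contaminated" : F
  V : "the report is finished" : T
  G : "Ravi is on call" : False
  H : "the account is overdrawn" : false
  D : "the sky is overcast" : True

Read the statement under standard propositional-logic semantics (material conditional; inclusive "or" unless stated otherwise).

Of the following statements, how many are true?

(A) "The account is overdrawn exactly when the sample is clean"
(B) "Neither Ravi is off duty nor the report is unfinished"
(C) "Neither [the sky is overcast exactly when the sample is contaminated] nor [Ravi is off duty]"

(A): Formalization: H <-> ~L

~L = ~F = T
H <-> ~L = F <-> T = F
So (A) is false.

(B): Parsed as ~G nor ~V

~G = ~F = T
~V = ~T = F
~G nor ~V = T nor F = F
So (B) is false.

(C): In symbols: (D <-> L) nor ~G

D <-> L = T <-> F = F
~G = ~F = T
(D <-> L) nor ~G = F nor T = F
Hence (C) is false.

Count: 0.

0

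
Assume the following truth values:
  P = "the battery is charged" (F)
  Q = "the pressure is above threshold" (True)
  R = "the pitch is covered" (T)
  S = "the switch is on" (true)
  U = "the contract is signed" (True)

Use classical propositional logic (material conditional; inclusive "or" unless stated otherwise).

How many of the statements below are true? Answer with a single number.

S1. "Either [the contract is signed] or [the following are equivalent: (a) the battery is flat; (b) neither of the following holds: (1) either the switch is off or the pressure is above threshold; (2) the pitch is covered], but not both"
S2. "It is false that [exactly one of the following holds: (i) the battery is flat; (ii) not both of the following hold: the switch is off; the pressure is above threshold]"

S1: Formalization: U ⊕ (¬P ↔ ((¬S ∨ Q) ↓ R))

¬P = ¬F = T
¬S = ¬T = F
¬S ∨ Q = F ∨ T = T
(¬S ∨ Q) ↓ R = T ↓ T = F
¬P ↔ ((¬S ∨ Q) ↓ R) = T ↔ F = F
U ⊕ (¬P ↔ ((¬S ∨ Q) ↓ R)) = T ⊕ F = T
Thus S1 is true.

S2: Formalization: ¬(¬P ⊕ (¬S ↑ Q))

¬P = ¬F = T
¬S = ¬T = F
¬S ↑ Q = F ↑ T = T
¬P ⊕ (¬S ↑ Q) = T ⊕ T = F
¬(¬P ⊕ (¬S ↑ Q)) = ¬F = T
So S2 is true.

True statements: 2 (S1, S2).

2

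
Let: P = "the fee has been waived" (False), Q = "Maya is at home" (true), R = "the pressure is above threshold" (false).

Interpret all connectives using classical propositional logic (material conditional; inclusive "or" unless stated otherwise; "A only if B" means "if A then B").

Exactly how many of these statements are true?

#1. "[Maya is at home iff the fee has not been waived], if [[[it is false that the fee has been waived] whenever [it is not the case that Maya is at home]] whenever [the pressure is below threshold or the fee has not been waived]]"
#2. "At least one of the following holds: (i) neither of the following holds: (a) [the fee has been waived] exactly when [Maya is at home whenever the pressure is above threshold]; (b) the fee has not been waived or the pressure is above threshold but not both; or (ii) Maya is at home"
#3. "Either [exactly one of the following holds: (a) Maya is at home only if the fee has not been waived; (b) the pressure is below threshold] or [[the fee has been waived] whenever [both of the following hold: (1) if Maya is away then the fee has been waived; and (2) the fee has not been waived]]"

2

#1: In symbols: ((~R | ~P) -> (~Q -> ~P)) -> (Q <-> ~P)

~R = ~F = T
~P = ~F = T
~R | ~P = T | T = T
~Q = ~T = F
~P = ~F = T
~Q -> ~P = F -> T = T
(~R | ~P) -> (~Q -> ~P) = T -> T = T
~P = ~F = T
Q <-> ~P = T <-> T = T
((~R | ~P) -> (~Q -> ~P)) -> (Q <-> ~P) = T -> T = T
So #1 is true.

#2: In symbols: ((P <-> (R -> Q)) nor (~P xor R)) | Q

R -> Q = F -> T = T
P <-> (R -> Q) = F <-> T = F
~P = ~F = T
~P xor R = T xor F = T
(P <-> (R -> Q)) nor (~P xor R) = F nor T = F
((P <-> (R -> Q)) nor (~P xor R)) | Q = F | T = T
Hence #2 is true.

#3: This is ((Q -> ~P) xor ~R) | (((~Q -> P) & ~P) -> P).

~P = ~F = T
Q -> ~P = T -> T = T
~R = ~F = T
(Q -> ~P) xor ~R = T xor T = F
~Q = ~T = F
~Q -> P = F -> F = T
~P = ~F = T
(~Q -> P) & ~P = T & T = T
((~Q -> P) & ~P) -> P = T -> F = F
((Q -> ~P) xor ~R) | (((~Q -> P) & ~P) -> P) = F | F = F
So #3 is false.

2 of the 3 statements are true.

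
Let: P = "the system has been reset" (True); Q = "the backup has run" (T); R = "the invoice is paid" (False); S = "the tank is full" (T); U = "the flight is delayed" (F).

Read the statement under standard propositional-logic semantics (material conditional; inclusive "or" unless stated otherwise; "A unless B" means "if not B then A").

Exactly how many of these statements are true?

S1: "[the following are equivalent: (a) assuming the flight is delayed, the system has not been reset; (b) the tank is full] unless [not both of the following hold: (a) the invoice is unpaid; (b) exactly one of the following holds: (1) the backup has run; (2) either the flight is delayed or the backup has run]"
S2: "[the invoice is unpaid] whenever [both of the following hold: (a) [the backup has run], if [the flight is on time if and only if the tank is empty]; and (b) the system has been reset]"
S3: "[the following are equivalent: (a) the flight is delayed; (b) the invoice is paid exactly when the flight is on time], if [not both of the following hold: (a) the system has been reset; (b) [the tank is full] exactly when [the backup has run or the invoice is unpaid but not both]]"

3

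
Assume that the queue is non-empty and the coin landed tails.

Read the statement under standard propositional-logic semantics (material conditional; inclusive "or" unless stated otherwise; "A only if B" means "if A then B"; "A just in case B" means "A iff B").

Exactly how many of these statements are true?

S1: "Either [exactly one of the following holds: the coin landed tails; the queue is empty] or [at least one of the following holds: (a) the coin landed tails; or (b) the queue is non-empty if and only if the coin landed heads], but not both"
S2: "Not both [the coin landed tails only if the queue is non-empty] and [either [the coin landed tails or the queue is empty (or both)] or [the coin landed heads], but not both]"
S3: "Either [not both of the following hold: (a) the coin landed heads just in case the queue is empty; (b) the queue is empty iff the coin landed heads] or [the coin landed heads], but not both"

0

Let V = "the coin landed heads" (F), L = "the queue is empty" (F).

S1: This is (¬V ⊕ L) ⊕ (¬V ∨ (¬L ↔ V)).

¬V = ¬F = T
¬V ⊕ L = T ⊕ F = T
¬V = ¬F = T
¬L = ¬F = T
¬L ↔ V = T ↔ F = F
¬V ∨ (¬L ↔ V) = T ∨ F = T
(¬V ⊕ L) ⊕ (¬V ∨ (¬L ↔ V)) = T ⊕ T = F
Hence S1 is false.

S2: Formalization: (¬V → ¬L) ↑ ((¬V ∨ L) ⊕ V)

¬V = ¬F = T
¬L = ¬F = T
¬V → ¬L = T → T = T
¬V = ¬F = T
¬V ∨ L = T ∨ F = T
(¬V ∨ L) ⊕ V = T ⊕ F = T
(¬V → ¬L) ↑ ((¬V ∨ L) ⊕ V) = T ↑ T = F
So S2 is false.

S3: Parsed as ((V ↔ L) ↑ (L ↔ V)) ⊕ V

V ↔ L = F ↔ F = T
L ↔ V = F ↔ F = T
(V ↔ L) ↑ (L ↔ V) = T ↑ T = F
((V ↔ L) ↑ (L ↔ V)) ⊕ V = F ⊕ F = F
Hence S3 is false.

0 of the 3 statements are true (none).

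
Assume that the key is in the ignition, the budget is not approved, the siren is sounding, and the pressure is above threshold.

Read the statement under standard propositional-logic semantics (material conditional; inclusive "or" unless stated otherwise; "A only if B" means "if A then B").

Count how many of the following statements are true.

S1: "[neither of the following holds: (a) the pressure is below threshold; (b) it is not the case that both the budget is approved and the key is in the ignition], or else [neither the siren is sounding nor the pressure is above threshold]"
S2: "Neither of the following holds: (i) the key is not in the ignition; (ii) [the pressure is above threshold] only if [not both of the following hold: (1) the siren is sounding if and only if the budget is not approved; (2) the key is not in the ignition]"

0

Let H = "the pressure is above threshold" (T), G = "the budget is approved" (F), D = "the key is in the ignition" (T), W = "the siren is sounding" (T).

S1: This is (¬H ↓ (G ↑ D)) ∨ (W ↓ H).

¬H = ¬T = F
G ↑ D = F ↑ T = T
¬H ↓ (G ↑ D) = F ↓ T = F
W ↓ H = T ↓ T = F
(¬H ↓ (G ↑ D)) ∨ (W ↓ H) = F ∨ F = F
Hence S1 is false.

S2: This is ¬D ↓ (H → ((W ↔ ¬G) ↑ ¬D)).

¬D = ¬T = F
¬G = ¬F = T
W ↔ ¬G = T ↔ T = T
¬D = ¬T = F
(W ↔ ¬G) ↑ ¬D = T ↑ F = T
H → ((W ↔ ¬G) ↑ ¬D) = T → T = T
¬D ↓ (H → ((W ↔ ¬G) ↑ ¬D)) = F ↓ T = F
Hence S2 is false.

True statements: 0 (none).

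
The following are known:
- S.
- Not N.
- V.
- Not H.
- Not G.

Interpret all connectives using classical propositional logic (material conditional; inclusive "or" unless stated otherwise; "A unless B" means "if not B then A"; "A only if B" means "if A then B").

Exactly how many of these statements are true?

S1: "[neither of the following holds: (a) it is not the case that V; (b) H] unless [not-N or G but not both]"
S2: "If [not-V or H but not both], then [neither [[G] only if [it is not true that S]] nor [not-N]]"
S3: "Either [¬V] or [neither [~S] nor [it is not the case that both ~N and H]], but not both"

2

S1: Parsed as (~V nor H) | (~N xor G)

~V = ~T = F
~V nor H = F nor F = T
~N = ~F = T
~N xor G = T xor F = T
(~V nor H) | (~N xor G) = T | T = T
Thus S1 is true.

S2: Formalization: (~V xor H) -> ((G -> ~S) nor ~N)

~V = ~T = F
~V xor H = F xor F = F
~S = ~T = F
G -> ~S = F -> F = T
~N = ~F = T
(G -> ~S) nor ~N = T nor T = F
(~V xor H) -> ((G -> ~S) nor ~N) = F -> F = T
So S2 is true.

S3: This is ~V xor (~S nor (~N nand H)).

~V = ~T = F
~S = ~T = F
~N = ~F = T
~N nand H = T nand F = T
~S nor (~N nand H) = F nor T = F
~V xor (~S nor (~N nand H)) = F xor F = F
So S3 is false.

True statements: 2 (S1, S2).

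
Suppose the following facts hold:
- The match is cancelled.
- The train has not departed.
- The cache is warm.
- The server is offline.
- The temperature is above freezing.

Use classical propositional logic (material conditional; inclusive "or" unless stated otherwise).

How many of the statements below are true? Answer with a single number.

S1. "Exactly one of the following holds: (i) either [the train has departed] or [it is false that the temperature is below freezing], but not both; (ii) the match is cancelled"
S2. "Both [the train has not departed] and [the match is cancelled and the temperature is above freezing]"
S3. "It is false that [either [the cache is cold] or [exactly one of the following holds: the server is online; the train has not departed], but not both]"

1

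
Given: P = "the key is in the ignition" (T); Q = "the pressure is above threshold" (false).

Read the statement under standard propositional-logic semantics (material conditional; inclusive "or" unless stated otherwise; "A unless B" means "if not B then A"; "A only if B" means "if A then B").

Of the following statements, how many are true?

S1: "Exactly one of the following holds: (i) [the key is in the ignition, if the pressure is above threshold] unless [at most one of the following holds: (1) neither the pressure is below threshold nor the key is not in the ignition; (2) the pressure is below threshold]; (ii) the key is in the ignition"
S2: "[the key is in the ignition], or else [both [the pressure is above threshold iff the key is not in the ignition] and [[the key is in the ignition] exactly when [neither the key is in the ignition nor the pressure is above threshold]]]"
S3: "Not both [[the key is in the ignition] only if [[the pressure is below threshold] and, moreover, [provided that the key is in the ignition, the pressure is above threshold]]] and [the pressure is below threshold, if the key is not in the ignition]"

2

S1: This is ((Q → P) ∨ ((¬Q ↓ ¬P) ↑ ¬Q)) ⊕ P.

Q → P = F → T = T
¬Q = ¬F = T
¬P = ¬T = F
¬Q ↓ ¬P = T ↓ F = F
¬Q = ¬F = T
(¬Q ↓ ¬P) ↑ ¬Q = F ↑ T = T
(Q → P) ∨ ((¬Q ↓ ¬P) ↑ ¬Q) = T ∨ T = T
((Q → P) ∨ ((¬Q ↓ ¬P) ↑ ¬Q)) ⊕ P = T ⊕ T = F
Hence S1 is false.

S2: In symbols: P ∨ ((Q ↔ ¬P) ∧ (P ↔ (P ↓ Q)))

¬P = ¬T = F
Q ↔ ¬P = F ↔ F = T
P ↓ Q = T ↓ F = F
P ↔ (P ↓ Q) = T ↔ F = F
(Q ↔ ¬P) ∧ (P ↔ (P ↓ Q)) = T ∧ F = F
P ∨ ((Q ↔ ¬P) ∧ (P ↔ (P ↓ Q))) = T ∨ F = T
So S2 is true.

S3: In symbols: (P → (¬Q ∧ (P → Q))) ↑ (¬P → ¬Q)

¬Q = ¬F = T
P → Q = T → F = F
¬Q ∧ (P → Q) = T ∧ F = F
P → (¬Q ∧ (P → Q)) = T → F = F
¬P = ¬T = F
¬Q = ¬F = T
¬P → ¬Q = F → T = T
(P → (¬Q ∧ (P → Q))) ↑ (¬P → ¬Q) = F ↑ T = T
Thus S3 is true.

Count: 2.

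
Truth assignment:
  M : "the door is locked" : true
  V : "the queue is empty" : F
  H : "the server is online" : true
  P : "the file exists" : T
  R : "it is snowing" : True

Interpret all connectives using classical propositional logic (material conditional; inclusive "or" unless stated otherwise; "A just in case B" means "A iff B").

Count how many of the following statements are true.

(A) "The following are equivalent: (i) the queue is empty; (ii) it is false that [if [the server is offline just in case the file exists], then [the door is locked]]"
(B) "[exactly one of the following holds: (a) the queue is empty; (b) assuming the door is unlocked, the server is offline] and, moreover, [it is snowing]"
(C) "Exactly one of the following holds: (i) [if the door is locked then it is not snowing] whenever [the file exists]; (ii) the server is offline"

(A): In symbols: V iff not ((not H iff P) -> M)

not H = not True = False
not H iff P = False iff True = False
(not H iff P) -> M = False -> True = True
not ((not H iff P) -> M) = not True = False
V iff not ((not H iff P) -> M) = False iff False = True
Thus (A) is true.

(B): This is (V xor (not M -> not H)) and R.

not M = not True = False
not H = not True = False
not M -> not H = False -> False = True
V xor (not M -> not H) = False xor True = True
(V xor (not M -> not H)) and R = True and True = True
Thus (B) is true.

(C): Parsed as (P -> (M -> not R)) xor not H

not R = not True = False
M -> not R = True -> False = False
P -> (M -> not R) = True -> False = False
not H = not True = False
(P -> (M -> not R)) xor not H = False xor False = False
Hence (C) is false.

Count: 2.

2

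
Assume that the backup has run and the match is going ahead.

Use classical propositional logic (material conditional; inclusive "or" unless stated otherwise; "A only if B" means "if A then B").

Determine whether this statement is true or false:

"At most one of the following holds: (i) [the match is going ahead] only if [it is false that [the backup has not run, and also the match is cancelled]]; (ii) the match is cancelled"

The statement is true.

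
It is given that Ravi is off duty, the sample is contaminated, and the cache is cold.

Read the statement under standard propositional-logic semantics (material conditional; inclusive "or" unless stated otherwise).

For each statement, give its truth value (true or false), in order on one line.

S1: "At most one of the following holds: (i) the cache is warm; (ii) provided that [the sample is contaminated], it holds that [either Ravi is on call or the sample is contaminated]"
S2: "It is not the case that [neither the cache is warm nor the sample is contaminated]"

S1 True / S2 True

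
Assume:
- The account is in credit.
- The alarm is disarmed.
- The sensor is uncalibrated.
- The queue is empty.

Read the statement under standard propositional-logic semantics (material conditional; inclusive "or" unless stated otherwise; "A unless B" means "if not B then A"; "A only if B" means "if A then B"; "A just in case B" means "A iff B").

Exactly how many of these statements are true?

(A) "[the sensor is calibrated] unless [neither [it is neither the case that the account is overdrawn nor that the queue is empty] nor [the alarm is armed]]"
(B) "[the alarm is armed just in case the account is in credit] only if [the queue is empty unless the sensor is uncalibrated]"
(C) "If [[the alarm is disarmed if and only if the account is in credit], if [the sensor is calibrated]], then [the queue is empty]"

Let D = "the sensor is calibrated" (F), N = "the account is overdrawn" (F), M = "the queue is empty" (T), G = "the alarm is armed" (F).

(A): In symbols: D | ((N nor M) nor G)

N nor M = F nor T = F
(N nor M) nor G = F nor F = T
D | ((N nor M) nor G) = F | T = T
So (A) is true.

(B): Parsed as (G <-> ~N) -> (M | ~D)

~N = ~F = T
G <-> ~N = F <-> T = F
~D = ~F = T
M | ~D = T | T = T
(G <-> ~N) -> (M | ~D) = F -> T = T
So (B) is true.

(C): This is (D -> (~G <-> ~N)) -> M.

~G = ~F = T
~N = ~F = T
~G <-> ~N = T <-> T = T
D -> (~G <-> ~N) = F -> T = T
(D -> (~G <-> ~N)) -> M = T -> T = T
Thus (C) is true.

Count: 3.

3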